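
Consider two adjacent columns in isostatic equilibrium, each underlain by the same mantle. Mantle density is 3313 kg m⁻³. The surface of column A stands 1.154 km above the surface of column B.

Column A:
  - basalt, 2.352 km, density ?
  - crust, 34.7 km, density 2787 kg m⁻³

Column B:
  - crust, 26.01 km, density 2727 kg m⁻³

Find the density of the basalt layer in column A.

2970 kg m⁻³

Take the compensation level at the base of the deeper column (depth z_c below the surface of column A) and equate Σ ρ_i t_i down to z_c; mantle fills any gap and the z_c terms cancel.
Column A: 2.352×ρ + 34.7×2787 + (z_c − 37.052)×3313
Column B: 1.154×0 + 26.01×2727 + (z_c − 1.154 − 26.01)×3313
The z_c×3313 term appears on both sides and cancels. Collect the known terms of each column as K = Σ(ρt)_known − 3313 × (depth of known layers): K_A = 96708.9 − 3313×37.052 = −26044.376; K_B = 70929.27 − 3313×(1.154 + 26.01) = −19065.062.
Balance: K_A + 2.352×ρ = K_B, so ρ = (K_B − K_A)/2.352 = 6979.31/2.352 = 2970 kg m⁻³.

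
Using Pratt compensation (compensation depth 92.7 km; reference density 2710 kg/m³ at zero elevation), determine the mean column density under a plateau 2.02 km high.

Pratt balance: ρ_ref D = ρ (D + h).
ρ = ρ_ref D/(D + h) = 2710 × 92.7 km/(92.7 km + 2.02 km) = 2650 kg/m³.

2650 kg/m³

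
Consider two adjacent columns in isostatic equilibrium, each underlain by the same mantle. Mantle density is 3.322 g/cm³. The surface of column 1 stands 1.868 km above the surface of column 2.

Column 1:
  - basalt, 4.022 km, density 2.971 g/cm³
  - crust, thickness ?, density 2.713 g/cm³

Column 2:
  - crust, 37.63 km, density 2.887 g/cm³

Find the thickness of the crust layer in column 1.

Take the compensation level at the base of the deeper column (depth z_c below the surface of column 1) and equate Σ ρ_i t_i down to z_c; mantle fills any gap and the z_c terms cancel.
Column 1: 4.022×2.971 + x×2.713 + (z_c − 4.022 − x)×3.322
Column 2: 1.868×0 + 37.63×2.887 + (z_c − 1.868 − 37.63)×3.322
The z_c×3.322 term appears on both sides and cancels. Collect the known terms of each column as K = Σ(ρt)_known − 3.322 × (depth of known layers): K_1 = 11.949362 − 3.322×4.022 = −1.411722; K_2 = 108.63781 − 3.322×(1.868 + 37.63) = −22.574546.
Balance: K_1 − x×(3.322 − 2.713) = K_2, so x = (K_1 − K_2)/(3.322 − 2.713) = 21.1628/0.609 = 34.8 km.

34.8 km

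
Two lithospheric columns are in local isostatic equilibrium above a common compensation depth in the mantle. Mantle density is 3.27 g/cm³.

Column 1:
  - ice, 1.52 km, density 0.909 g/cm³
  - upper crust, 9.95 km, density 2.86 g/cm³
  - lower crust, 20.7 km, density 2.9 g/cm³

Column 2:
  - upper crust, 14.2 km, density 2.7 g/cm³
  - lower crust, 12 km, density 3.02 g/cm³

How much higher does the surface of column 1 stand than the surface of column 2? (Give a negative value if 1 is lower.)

For any compensation level in the mantle, the mantle terms cancel and isostasy reduces to e = (Σt_1 − Σt_2) − (Σ(ρt)_1 − Σ(ρt)_2) / ρ_m.
Σt_1 = 32.17 km; Σt_2 = 26.2 km; Σ(ρt)_1 = 89.86868; Σ(ρt)_2 = 74.58 (in km·g/cm³).
e = (32.17 − 26.2) − (89.86868 − 74.58) / 3.27 = 1.29 km.

1.29 km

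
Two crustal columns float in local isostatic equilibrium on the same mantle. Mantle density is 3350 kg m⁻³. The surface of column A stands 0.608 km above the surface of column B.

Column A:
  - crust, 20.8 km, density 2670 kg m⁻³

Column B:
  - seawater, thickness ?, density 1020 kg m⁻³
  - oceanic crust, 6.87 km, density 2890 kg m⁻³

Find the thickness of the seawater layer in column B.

3.84 km

Take the compensation level at the base of the deeper column (depth z_c below the surface of column A) and equate Σ ρ_i t_i down to z_c; mantle fills any gap and the z_c terms cancel.
Column A: 20.8×2670 + (z_c − 20.8)×3350
Column B: 0.608×0 + x×1020 + 6.87×2890 + (z_c − 0.608 − 6.87 − x)×3350
The z_c×3350 term appears on both sides and cancels. Collect the known terms of each column as K = Σ(ρt)_known − 3350 × (depth of known layers): K_A = 55536 − 3350×20.8 = −14144; K_B = 19854.3 − 3350×(0.608 + 6.87) = −5197.
Balance: K_A = K_B − x×(3350 − 1020), so x = (K_B − K_A)/(3350 − 1020) = 8947/2330 = 3.84 km.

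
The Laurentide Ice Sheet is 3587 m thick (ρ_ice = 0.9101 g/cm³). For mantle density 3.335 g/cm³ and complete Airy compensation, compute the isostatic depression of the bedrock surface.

Equating mass per unit area of the two columns: the ice load ρ_ice t is balanced by mantle displaced below, ρ_m s.
s = t ρ_ice / ρ_m = 3587 m × 0.9101/3.335 = 979 m.

979 m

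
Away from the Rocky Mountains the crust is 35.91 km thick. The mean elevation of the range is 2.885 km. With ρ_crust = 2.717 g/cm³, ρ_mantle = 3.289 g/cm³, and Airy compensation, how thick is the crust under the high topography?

Root depth r = h ρ_c / (ρ_m − ρ_c) = 2.885 km × 2.717 / 0.572 = 13.7 km.
Total thickness = T + h + r = 35.91 km + 2.885 km + 13.7 km = 52.5 km.

52.5 km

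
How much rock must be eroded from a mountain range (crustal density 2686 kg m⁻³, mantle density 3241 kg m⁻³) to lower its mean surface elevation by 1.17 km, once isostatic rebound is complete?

Net drop Δ = e − u = e − e ρ_c/ρ_m = e (ρ_m − ρ_c)/ρ_m.
e = Δ ρ_m/(ρ_m − ρ_c) = 1.17 km × 3241/555 = 6.83 km.

6.83 km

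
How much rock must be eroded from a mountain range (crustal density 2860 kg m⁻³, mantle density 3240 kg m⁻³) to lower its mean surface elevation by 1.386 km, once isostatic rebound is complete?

Net drop Δ = e − u = e − e ρ_c/ρ_m = e (ρ_m − ρ_c)/ρ_m.
e = Δ ρ_m/(ρ_m − ρ_c) = 1.386 km × 3240/380 = 11.8 km.

11.8 km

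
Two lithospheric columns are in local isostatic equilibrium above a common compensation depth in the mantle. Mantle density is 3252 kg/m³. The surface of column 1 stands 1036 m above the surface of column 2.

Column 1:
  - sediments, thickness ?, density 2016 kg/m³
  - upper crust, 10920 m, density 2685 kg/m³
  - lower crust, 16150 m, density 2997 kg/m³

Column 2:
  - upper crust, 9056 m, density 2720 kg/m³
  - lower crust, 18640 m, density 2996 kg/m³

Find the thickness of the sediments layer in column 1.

2140 m

Take the compensation level at the base of the deeper column (depth z_c below the surface of column 1) and equate Σ ρ_i t_i down to z_c; mantle fills any gap and the z_c terms cancel.
Column 1: x×2016 + 10920×2685 + 16150×2997 + (z_c − 27070 − x)×3252
Column 2: 1036×0 + 9056×2720 + 18640×2996 + (z_c − 1036 − 27696)×3252
The z_c×3252 term appears on both sides and cancels. Collect the known terms of each column as K = Σ(ρt)_known − 3252 × (depth of known layers): K_1 = 77721750 − 3252×27070 = −10309890; K_2 = 80477760 − 3252×(1036 + 27696) = −12958704.
Balance: K_1 − x×(3252 − 2016) = K_2, so x = (K_1 − K_2)/(3252 − 2016) = 2648810/1236 = 2140 m.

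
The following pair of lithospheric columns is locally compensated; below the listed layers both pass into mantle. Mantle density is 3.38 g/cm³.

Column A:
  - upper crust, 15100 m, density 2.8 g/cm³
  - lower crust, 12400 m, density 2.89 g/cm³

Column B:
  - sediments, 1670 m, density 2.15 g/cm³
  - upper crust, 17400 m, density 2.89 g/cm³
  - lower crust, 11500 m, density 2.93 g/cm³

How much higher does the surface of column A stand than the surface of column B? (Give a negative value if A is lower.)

−273 m

For any compensation level in the mantle, the mantle terms cancel and isostasy reduces to e = (Σt_A − Σt_B) − (Σ(ρt)_A − Σ(ρt)_B) / ρ_m.
Σt_A = 27500 m; Σt_B = 30570 m; Σ(ρt)_A = 78116; Σ(ρt)_B = 87571.5 (in m·g/cm³).
e = (27500 − 30570) − (78116 − 87571.5) / 3.38 = −273 m.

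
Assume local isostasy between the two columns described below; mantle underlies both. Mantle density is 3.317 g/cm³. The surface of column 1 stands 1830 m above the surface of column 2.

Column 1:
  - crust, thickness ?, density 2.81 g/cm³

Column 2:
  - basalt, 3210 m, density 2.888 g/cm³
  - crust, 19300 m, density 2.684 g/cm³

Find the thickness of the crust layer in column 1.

38800 m

Take the compensation level at the base of the deeper column (depth z_c below the surface of column 1) and equate Σ ρ_i t_i down to z_c; mantle fills any gap and the z_c terms cancel.
Column 1: x×2.81 + (z_c − 0 − x)×3.317
Column 2: 1830×0 + 3210×2.888 + 19300×2.684 + (z_c − 1830 − 22510)×3.317
The z_c×3.317 term appears on both sides and cancels. Collect the known terms of each column as K = Σ(ρt)_known − 3.317 × (depth of known layers): K_1 = 0 − 3.317×0 = 0; K_2 = 61071.68 − 3.317×(1830 + 22510) = −19664.1.
Balance: K_1 − x×(3.317 − 2.81) = K_2, so x = (K_1 − K_2)/(3.317 − 2.81) = 19664.1/0.507 = 38800 m.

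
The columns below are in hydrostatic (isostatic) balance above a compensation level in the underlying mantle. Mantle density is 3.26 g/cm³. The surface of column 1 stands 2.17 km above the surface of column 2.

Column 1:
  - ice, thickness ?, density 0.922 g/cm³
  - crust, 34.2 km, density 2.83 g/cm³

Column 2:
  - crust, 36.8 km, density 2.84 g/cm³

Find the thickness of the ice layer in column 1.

Take the compensation level at the base of the deeper column (depth z_c below the surface of column 1) and equate Σ ρ_i t_i down to z_c; mantle fills any gap and the z_c terms cancel.
Column 1: x×0.922 + 34.2×2.83 + (z_c − 34.2 − x)×3.26
Column 2: 2.17×0 + 36.8×2.84 + (z_c − 2.17 − 36.8)×3.26
The z_c×3.26 term appears on both sides and cancels. Collect the known terms of each column as K = Σ(ρt)_known − 3.26 × (depth of known layers): K_1 = 96.786 − 3.26×34.2 = −14.706; K_2 = 104.512 − 3.26×(2.17 + 36.8) = −22.5302.
Balance: K_1 − x×(3.26 − 0.922) = K_2, so x = (K_1 − K_2)/(3.26 − 0.922) = 7.8242/2.338 = 3.35 km.

3.35 km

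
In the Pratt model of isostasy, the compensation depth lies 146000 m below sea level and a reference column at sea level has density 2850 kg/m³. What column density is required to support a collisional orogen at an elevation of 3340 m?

Pratt balance: ρ_ref D = ρ (D + h).
ρ = ρ_ref D/(D + h) = 2850 × 146000 m/(146000 m + 3340 m) = 2790 kg/m³.

2790 kg/m³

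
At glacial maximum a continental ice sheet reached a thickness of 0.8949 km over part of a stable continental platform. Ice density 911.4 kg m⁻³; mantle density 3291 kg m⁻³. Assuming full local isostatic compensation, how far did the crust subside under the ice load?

Isostatic balance requires: the ice load ρ_ice t is balanced by mantle displaced below, ρ_m s.
s = t ρ_ice / ρ_m = 0.8949 km × 911.4/3291 = 0.248 km.

0.248 km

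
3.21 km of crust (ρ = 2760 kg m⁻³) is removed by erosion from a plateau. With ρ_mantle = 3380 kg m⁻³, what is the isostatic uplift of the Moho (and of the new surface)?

Unloading: uplift u = e ρ_c/ρ_m = 3.21 km × 2760/3380 = 2.62 km.

2.62 km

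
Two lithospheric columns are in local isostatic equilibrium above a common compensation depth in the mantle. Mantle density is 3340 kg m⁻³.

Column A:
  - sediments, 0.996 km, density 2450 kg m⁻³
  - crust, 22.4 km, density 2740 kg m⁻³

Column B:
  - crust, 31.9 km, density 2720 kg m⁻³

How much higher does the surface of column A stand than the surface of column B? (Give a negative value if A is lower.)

For any compensation level in the mantle, the mantle terms cancel and isostasy reduces to e = (Σt_A − Σt_B) − (Σ(ρt)_A − Σ(ρt)_B) / ρ_m.
Σt_A = 23.396 km; Σt_B = 31.9 km; Σ(ρt)_A = 63816.2; Σ(ρt)_B = 86768 (in km·kg m⁻³).
e = (23.396 − 31.9) − (63816.2 − 86768) / 3340 = −1.63 km.

−1.63 km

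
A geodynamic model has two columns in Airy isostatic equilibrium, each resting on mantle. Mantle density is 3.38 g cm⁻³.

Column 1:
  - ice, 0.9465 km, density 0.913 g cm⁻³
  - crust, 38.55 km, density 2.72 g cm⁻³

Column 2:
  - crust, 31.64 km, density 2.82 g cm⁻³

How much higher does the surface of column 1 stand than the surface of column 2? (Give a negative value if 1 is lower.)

2.98 km

For any compensation level in the mantle, the mantle terms cancel and isostasy reduces to e = (Σt_1 − Σt_2) − (Σ(ρt)_1 − Σ(ρt)_2) / ρ_m.
Σt_1 = 39.4965 km; Σt_2 = 31.64 km; Σ(ρt)_1 = 105.720155; Σ(ρt)_2 = 89.2248 (in km·g cm⁻³).
e = (39.4965 − 31.64) − (105.720155 − 89.2248) / 3.38 = 2.98 km.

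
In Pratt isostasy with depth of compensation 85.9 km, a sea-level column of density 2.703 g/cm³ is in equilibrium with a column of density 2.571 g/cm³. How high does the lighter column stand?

ρ_ref D = ρ (D + h) → h = D (ρ_ref − ρ)/ρ.
h = 85.9 km × (2.703 − 2.571)/2.571 = 4.41 km.

4.41 km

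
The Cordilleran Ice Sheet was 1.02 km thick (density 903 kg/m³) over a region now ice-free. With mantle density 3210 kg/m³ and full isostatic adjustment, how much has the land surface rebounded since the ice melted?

0.287 km

Removing the load lets mantle flow back in; uplift u satisfies ρ_ice t = ρ_m u.
u = t ρ_ice/ρ_m = 1.02 km × 903/3210 = 0.287 km.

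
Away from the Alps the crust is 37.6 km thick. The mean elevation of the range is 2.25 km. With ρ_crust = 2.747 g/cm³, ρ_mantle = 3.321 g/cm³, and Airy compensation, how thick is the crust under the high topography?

50.6 km

Root depth r = h ρ_c / (ρ_m − ρ_c) = 2.25 km × 2.747 / 0.574 = 10.77 km.
Total thickness = T + h + r = 37.6 km + 2.25 km + 10.77 km = 50.6 km.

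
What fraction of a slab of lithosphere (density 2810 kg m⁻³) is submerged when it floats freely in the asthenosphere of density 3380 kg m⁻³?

Submerged fraction = ρ_obj/ρ_fluid = 2810/3380 = 83.1%.

83.1%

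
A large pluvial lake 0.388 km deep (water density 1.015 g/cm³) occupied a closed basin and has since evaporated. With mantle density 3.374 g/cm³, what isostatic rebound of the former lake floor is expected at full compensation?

u = d ρ_w/ρ_m = 0.388 km × 1.015/3.374 = 0.117 km.

0.117 km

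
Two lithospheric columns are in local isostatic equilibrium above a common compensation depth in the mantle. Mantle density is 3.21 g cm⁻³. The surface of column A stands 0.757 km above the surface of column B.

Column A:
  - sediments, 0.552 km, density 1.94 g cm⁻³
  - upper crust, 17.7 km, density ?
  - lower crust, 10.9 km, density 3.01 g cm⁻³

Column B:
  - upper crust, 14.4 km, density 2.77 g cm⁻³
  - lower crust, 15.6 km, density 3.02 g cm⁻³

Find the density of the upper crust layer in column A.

2.71 g cm⁻³

Take the compensation level at the base of the deeper column (depth z_c below the surface of column A) and equate Σ ρ_i t_i down to z_c; mantle fills any gap and the z_c terms cancel.
Column A: 0.552×1.94 + 17.7×ρ + 10.9×3.01 + (z_c − 29.152)×3.21
Column B: 0.757×0 + 14.4×2.77 + 15.6×3.02 + (z_c − 0.757 − 30)×3.21
The z_c×3.21 term appears on both sides and cancels. Collect the known terms of each column as K = Σ(ρt)_known − 3.21 × (depth of known layers): K_A = 33.87988 − 3.21×29.152 = −59.69804; K_B = 87 − 3.21×(0.757 + 30) = −11.72997.
Balance: K_A + 17.7×ρ = K_B, so ρ = (K_B − K_A)/17.7 = 47.9681/17.7 = 2.71 g cm⁻³.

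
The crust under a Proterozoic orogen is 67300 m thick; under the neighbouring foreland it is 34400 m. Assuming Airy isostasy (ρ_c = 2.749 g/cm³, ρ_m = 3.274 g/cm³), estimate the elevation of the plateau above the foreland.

Excess crust Δ = 67300 m − 34400 m = 32900 m, split between elevation h and root r with h + r = Δ.
Airy balance ρ_c h = (ρ_m − ρ_c) r gives r = h ρ_c/(ρ_m − ρ_c), so h (1 + ρ_c/(ρ_m − ρ_c)) = Δ, i.e. h = Δ (ρ_m − ρ_c)/ρ_m.
h = 32900 m × 0.525/3.274 = 5280 m.

5280 m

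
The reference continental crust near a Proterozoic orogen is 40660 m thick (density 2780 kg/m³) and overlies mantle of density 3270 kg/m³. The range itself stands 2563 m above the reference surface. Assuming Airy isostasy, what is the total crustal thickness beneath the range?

Root depth r = h ρ_c / (ρ_m − ρ_c) = 2563 m × 2780 / 490 = 14540 m.
Total thickness = T + h + r = 40660 m + 2563 m + 14540 m = 57800 m.

57800 m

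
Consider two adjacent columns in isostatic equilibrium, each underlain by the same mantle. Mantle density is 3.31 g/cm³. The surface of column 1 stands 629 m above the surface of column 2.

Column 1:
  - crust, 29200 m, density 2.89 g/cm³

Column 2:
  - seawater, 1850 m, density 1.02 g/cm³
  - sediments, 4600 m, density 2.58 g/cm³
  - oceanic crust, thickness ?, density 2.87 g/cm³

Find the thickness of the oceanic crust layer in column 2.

Take the compensation level at the base of the deeper column (depth z_c below the surface of column 1) and equate Σ ρ_i t_i down to z_c; mantle fills any gap and the z_c terms cancel.
Column 1: 29200×2.89 + (z_c − 29200)×3.31
Column 2: 629×0 + 1850×1.02 + 4600×2.58 + x×2.87 + (z_c − 629 − 6450 − x)×3.31
The z_c×3.31 term appears on both sides and cancels. Collect the known terms of each column as K = Σ(ρt)_known − 3.31 × (depth of known layers): K_1 = 84388 − 3.31×29200 = −12264; K_2 = 13755 − 3.31×(629 + 6450) = −9676.49.
Balance: K_1 = K_2 − x×(3.31 − 2.87), so x = (K_2 − K_1)/(3.31 − 2.87) = 2587.51/0.44 = 5880 m.

5880 m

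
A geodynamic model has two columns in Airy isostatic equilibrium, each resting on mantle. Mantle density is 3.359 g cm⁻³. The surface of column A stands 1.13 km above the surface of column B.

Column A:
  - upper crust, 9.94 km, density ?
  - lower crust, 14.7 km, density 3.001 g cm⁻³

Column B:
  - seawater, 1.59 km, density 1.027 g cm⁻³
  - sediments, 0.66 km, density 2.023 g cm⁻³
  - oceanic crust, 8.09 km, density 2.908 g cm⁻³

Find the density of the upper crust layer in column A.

Take the compensation level at the base of the deeper column (depth z_c below the surface of column A) and equate Σ ρ_i t_i down to z_c; mantle fills any gap and the z_c terms cancel.
Column A: 9.94×ρ + 14.7×3.001 + (z_c − 24.64)×3.359
Column B: 1.13×0 + 1.59×1.027 + 0.66×2.023 + 8.09×2.908 + (z_c − 1.13 − 10.34)×3.359
The z_c×3.359 term appears on both sides and cancels. Collect the known terms of each column as K = Σ(ρt)_known − 3.359 × (depth of known layers): K_A = 44.1147 − 3.359×24.64 = −38.65106; K_B = 26.49383 − 3.359×(1.13 + 10.34) = −12.0339.
Balance: K_A + 9.94×ρ = K_B, so ρ = (K_B − K_A)/9.94 = 26.6172/9.94 = 2.68 g cm⁻³.

2.68 g cm⁻³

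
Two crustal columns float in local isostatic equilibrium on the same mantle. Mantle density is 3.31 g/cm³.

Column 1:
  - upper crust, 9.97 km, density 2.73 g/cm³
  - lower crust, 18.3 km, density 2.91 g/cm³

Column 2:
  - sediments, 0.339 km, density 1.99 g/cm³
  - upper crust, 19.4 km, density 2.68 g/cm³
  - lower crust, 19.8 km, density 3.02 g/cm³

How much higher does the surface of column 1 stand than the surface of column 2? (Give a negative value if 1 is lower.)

−1.6 km

For any compensation level in the mantle, the mantle terms cancel and isostasy reduces to e = (Σt_1 − Σt_2) − (Σ(ρt)_1 − Σ(ρt)_2) / ρ_m.
Σt_1 = 28.27 km; Σt_2 = 39.539 km; Σ(ρt)_1 = 80.4711; Σ(ρt)_2 = 112.46261 (in km·g/cm³).
e = (28.27 − 39.539) − (80.4711 − 112.46261) / 3.31 = −1.6 km.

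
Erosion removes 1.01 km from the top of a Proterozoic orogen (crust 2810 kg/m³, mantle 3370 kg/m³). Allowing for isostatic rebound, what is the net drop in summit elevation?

0.168 km

Rebound u = e ρ_c/ρ_m = 1.01 km × 2810/3370 = 0.8422 km.
Net surface drop = e − u = 1.01 km − 0.8422 km = e (ρ_m − ρ_c)/ρ_m = 0.168 km.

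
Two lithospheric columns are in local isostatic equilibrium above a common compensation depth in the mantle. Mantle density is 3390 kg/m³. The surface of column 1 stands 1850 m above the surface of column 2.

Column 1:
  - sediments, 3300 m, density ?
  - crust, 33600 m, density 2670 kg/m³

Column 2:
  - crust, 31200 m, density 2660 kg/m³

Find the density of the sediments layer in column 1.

1920 kg/m³

Take the compensation level at the base of the deeper column (depth z_c below the surface of column 1) and equate Σ ρ_i t_i down to z_c; mantle fills any gap and the z_c terms cancel.
Column 1: 3300×ρ + 33600×2670 + (z_c − 36900)×3390
Column 2: 1850×0 + 31200×2660 + (z_c − 1850 − 31200)×3390
The z_c×3390 term appears on both sides and cancels. Collect the known terms of each column as K = Σ(ρt)_known − 3390 × (depth of known layers): K_1 = 89712000 − 3390×36900 = −35379000; K_2 = 82992000 − 3390×(1850 + 31200) = −29047500.
Balance: K_1 + 3300×ρ = K_2, so ρ = (K_2 − K_1)/3300 = 6331500/3300 = 1920 kg/m³.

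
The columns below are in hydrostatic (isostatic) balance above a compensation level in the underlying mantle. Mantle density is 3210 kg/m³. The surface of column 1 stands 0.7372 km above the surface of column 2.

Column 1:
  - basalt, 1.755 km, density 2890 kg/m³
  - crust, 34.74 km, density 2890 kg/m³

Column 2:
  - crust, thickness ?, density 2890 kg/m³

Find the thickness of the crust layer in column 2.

29.1 km

Take the compensation level at the base of the deeper column (depth z_c below the surface of column 1) and equate Σ ρ_i t_i down to z_c; mantle fills any gap and the z_c terms cancel.
Column 1: 1.755×2890 + 34.74×2890 + (z_c − 36.495)×3210
Column 2: 0.7372×0 + x×2890 + (z_c − 0.7372 − 0 − x)×3210
The z_c×3210 term appears on both sides and cancels. Collect the known terms of each column as K = Σ(ρt)_known − 3210 × (depth of known layers): K_1 = 105470.55 − 3210×36.495 = −11678.4; K_2 = 0 − 3210×(0.7372 + 0) = −2366.412.
Balance: K_1 = K_2 − x×(3210 − 2890), so x = (K_2 − K_1)/(3210 − 2890) = 9311.99/320 = 29.1 km.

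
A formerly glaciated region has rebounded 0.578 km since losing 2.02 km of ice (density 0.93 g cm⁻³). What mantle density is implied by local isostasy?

3.25 g cm⁻³

ρ_m = ρ_ice t / u = 0.93 × 2.02 km/0.578 km = 3.25 g cm⁻³.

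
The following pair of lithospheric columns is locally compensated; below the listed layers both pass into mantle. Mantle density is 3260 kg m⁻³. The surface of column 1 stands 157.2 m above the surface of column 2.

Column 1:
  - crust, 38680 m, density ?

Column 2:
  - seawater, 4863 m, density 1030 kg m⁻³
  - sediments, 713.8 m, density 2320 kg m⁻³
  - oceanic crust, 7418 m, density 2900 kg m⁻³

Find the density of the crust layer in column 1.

Take the compensation level at the base of the deeper column (depth z_c below the surface of column 1) and equate Σ ρ_i t_i down to z_c; mantle fills any gap and the z_c terms cancel.
Column 1: 38680×ρ + (z_c − 38680)×3260
Column 2: 157.2×0 + 4863×1030 + 713.8×2320 + 7418×2900 + (z_c − 157.2 − 12994.8)×3260
The z_c×3260 term appears on both sides and cancels. Collect the known terms of each column as K = Σ(ρt)_known − 3260 × (depth of known layers): K_1 = 0 − 3260×38680 = −126096800; K_2 = 28177106 − 3260×(157.2 + 12994.8) = −14698414.
Balance: K_1 + 38680×ρ = K_2, so ρ = (K_2 − K_1)/38680 = 111398000/38680 = 2880 kg m⁻³.

2880 kg m⁻³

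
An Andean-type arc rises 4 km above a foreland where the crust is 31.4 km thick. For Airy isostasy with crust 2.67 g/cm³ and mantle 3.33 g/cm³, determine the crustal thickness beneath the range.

Root depth r = h ρ_c / (ρ_m − ρ_c) = 4 km × 2.67 / 0.66 = 16.18 km.
Total thickness = T + h + r = 31.4 km + 4 km + 16.18 km = 51.6 km.

51.6 km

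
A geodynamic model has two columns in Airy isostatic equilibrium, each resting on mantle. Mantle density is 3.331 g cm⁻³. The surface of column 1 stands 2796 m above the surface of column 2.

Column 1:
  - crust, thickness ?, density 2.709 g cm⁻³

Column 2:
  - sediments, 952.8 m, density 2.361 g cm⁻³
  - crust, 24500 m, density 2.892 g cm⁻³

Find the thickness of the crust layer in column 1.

33800 m

Take the compensation level at the base of the deeper column (depth z_c below the surface of column 1) and equate Σ ρ_i t_i down to z_c; mantle fills any gap and the z_c terms cancel.
Column 1: x×2.709 + (z_c − 0 − x)×3.331
Column 2: 2796×0 + 952.8×2.361 + 24500×2.892 + (z_c − 2796 − 25452.8)×3.331
The z_c×3.331 term appears on both sides and cancels. Collect the known terms of each column as K = Σ(ρt)_known − 3.331 × (depth of known layers): K_1 = 0 − 3.331×0 = 0; K_2 = 73103.5608 − 3.331×(2796 + 25452.8) = −20993.192.
Balance: K_1 − x×(3.331 − 2.709) = K_2, so x = (K_1 − K_2)/(3.331 − 2.709) = 20993.2/0.622 = 33800 m.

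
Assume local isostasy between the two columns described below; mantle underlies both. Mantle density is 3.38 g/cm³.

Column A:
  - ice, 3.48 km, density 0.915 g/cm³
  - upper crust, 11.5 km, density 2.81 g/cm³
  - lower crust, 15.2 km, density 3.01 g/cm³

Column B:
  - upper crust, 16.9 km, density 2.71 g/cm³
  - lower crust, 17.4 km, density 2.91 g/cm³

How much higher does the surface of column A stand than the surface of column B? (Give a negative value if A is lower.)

0.372 km

For any compensation level in the mantle, the mantle terms cancel and isostasy reduces to e = (Σt_A − Σt_B) − (Σ(ρt)_A − Σ(ρt)_B) / ρ_m.
Σt_A = 30.18 km; Σt_B = 34.3 km; Σ(ρt)_A = 81.2512; Σ(ρt)_B = 96.433 (in km·g/cm³).
e = (30.18 − 34.3) − (81.2512 − 96.433) / 3.38 = 0.372 km.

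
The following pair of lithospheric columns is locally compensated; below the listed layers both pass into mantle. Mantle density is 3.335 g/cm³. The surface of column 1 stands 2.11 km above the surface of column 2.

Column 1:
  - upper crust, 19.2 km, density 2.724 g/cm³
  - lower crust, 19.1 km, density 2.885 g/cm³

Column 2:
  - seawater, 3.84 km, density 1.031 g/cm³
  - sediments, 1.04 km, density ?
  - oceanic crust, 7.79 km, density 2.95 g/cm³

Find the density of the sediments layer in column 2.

Take the compensation level at the base of the deeper column (depth z_c below the surface of column 1) and equate Σ ρ_i t_i down to z_c; mantle fills any gap and the z_c terms cancel.
Column 1: 19.2×2.724 + 19.1×2.885 + (z_c − 38.3)×3.335
Column 2: 2.11×0 + 3.84×1.031 + 1.04×ρ + 7.79×2.95 + (z_c − 2.11 − 12.67)×3.335
The z_c×3.335 term appears on both sides and cancels. Collect the known terms of each column as K = Σ(ρt)_known − 3.335 × (depth of known layers): K_1 = 107.4043 − 3.335×38.3 = −20.3262; K_2 = 26.93954 − 3.335×(2.11 + 12.67) = −22.35176.
Balance: K_1 = K_2 + 1.04×ρ, so ρ = (K_1 − K_2)/1.04 = 2.02556/1.04 = 1.95 g/cm³.

1.95 g/cm³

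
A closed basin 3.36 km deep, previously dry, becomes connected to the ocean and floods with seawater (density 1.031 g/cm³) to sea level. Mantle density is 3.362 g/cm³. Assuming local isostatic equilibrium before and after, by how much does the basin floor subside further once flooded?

1.49 km

After flooding the water column is d + s deep. Its weight must equal the weight of mantle displaced by the extra subsidence s: (d + s) ρ_w = s ρ_m.
s = d ρ_w / (ρ_m − ρ_w) = 3.36 km × 1.031/(3.362 − 1.031) = 1.49 km.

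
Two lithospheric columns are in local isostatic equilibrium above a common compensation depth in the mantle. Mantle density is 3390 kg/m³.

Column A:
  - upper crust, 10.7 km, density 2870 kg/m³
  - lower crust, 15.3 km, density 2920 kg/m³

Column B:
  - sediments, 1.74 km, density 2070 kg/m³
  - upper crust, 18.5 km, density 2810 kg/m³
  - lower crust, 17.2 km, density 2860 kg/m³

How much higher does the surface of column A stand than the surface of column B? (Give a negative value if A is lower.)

For any compensation level in the mantle, the mantle terms cancel and isostasy reduces to e = (Σt_A − Σt_B) − (Σ(ρt)_A − Σ(ρt)_B) / ρ_m.
Σt_A = 26 km; Σt_B = 37.44 km; Σ(ρt)_A = 75385; Σ(ρt)_B = 104778.8 (in km·kg/m³).
e = (26 − 37.44) − (75385 − 104778.8) / 3390 = −2.77 km.

−2.77 km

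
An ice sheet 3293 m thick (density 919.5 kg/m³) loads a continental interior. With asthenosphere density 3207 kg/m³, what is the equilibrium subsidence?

In Airy isostatic equilibrium: the ice load ρ_ice t is balanced by mantle displaced below, ρ_m s.
s = t ρ_ice / ρ_m = 3293 m × 919.5/3207 = 944 m.

944 m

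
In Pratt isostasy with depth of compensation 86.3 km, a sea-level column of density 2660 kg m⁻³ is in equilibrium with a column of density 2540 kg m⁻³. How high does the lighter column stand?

4.08 km

ρ_ref D = ρ (D + h) → h = D (ρ_ref − ρ)/ρ.
h = 86.3 km × (2660 − 2540)/2540 = 4.08 km.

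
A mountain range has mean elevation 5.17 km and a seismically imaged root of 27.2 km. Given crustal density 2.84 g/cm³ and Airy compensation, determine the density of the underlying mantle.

Airy balance: ρ_c h = (ρ_m − ρ_c) r → ρ_m = ρ_c (1 + h/r).
ρ_m = 2.84 × (1 + 5.17 km/27.2 km) = 3.38 g/cm³.

3.38 g/cm³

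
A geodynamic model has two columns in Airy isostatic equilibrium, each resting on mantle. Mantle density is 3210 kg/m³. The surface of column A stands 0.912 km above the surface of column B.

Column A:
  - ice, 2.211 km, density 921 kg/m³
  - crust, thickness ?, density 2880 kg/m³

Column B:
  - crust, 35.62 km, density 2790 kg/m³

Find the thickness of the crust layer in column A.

Take the compensation level at the base of the deeper column (depth z_c below the surface of column A) and equate Σ ρ_i t_i down to z_c; mantle fills any gap and the z_c terms cancel.
Column A: 2.211×921 + x×2880 + (z_c − 2.211 − x)×3210
Column B: 0.912×0 + 35.62×2790 + (z_c − 0.912 − 35.62)×3210
The z_c×3210 term appears on both sides and cancels. Collect the known terms of each column as K = Σ(ρt)_known − 3210 × (depth of known layers): K_A = 2036.331 − 3210×2.211 = −5060.979; K_B = 99379.8 − 3210×(0.912 + 35.62) = −17887.92.
Balance: K_A − x×(3210 − 2880) = K_B, so x = (K_A − K_B)/(3210 − 2880) = 12826.9/330 = 38.9 km.

38.9 km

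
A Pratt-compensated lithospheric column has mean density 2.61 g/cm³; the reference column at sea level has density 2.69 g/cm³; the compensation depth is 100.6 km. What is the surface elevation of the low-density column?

3.08 km

ρ_ref D = ρ (D + h) → h = D (ρ_ref − ρ)/ρ.
h = 100.6 km × (2.69 − 2.61)/2.61 = 3.08 km.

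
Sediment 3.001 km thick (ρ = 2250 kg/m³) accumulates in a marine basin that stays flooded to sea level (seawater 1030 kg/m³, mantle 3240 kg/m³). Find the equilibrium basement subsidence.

1.66 km

Submarine loading: the sediment displaces seawater, and the subsidence is in turn flooded, so s (ρ_m − ρ_w) = t (ρ_sed − ρ_w).
s = 3.001 km × (2250 − 1030) / (3240 − 1030) = 1.66 km.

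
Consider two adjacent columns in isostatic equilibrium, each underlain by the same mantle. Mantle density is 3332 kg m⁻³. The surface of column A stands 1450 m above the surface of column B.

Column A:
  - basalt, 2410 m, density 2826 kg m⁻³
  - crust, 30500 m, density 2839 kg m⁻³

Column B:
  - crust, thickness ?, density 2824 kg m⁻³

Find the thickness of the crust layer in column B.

Take the compensation level at the base of the deeper column (depth z_c below the surface of column A) and equate Σ ρ_i t_i down to z_c; mantle fills any gap and the z_c terms cancel.
Column A: 2410×2826 + 30500×2839 + (z_c − 32910)×3332
Column B: 1450×0 + x×2824 + (z_c − 1450 − 0 − x)×3332
The z_c×3332 term appears on both sides and cancels. Collect the known terms of each column as K = Σ(ρt)_known − 3332 × (depth of known layers): K_A = 93400160 − 3332×32910 = −16255960; K_B = 0 − 3332×(1450 + 0) = −4831400.
Balance: K_A = K_B − x×(3332 − 2824), so x = (K_B − K_A)/(3332 − 2824) = 11424600/508 = 22500 m.

22500 m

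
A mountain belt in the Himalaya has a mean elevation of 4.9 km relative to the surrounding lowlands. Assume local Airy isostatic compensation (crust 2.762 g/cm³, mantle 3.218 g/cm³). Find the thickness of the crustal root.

29.7 km

For local isostatic compensation: the weight of the topography is balanced by the buoyancy of the root, ρ_c h = (ρ_m − ρ_c) r.
r = h · ρ_c / (ρ_m − ρ_c) = 4.9 km × 2.762 / (3.218 − 2.762) = 29.7 km.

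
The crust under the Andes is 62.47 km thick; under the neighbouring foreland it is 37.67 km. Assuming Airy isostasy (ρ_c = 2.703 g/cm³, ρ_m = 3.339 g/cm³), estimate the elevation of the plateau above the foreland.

Excess crust Δ = 62.47 km − 37.67 km = 24.8 km, split between elevation h and root r with h + r = Δ.
Airy balance ρ_c h = (ρ_m − ρ_c) r gives r = h ρ_c/(ρ_m − ρ_c), so h (1 + ρ_c/(ρ_m − ρ_c)) = Δ, i.e. h = Δ (ρ_m − ρ_c)/ρ_m.
h = 24.8 km × 0.636/3.339 = 4.72 km.

4.72 km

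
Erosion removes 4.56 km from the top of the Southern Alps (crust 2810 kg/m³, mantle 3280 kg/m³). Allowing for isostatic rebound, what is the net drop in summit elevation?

0.653 km

Rebound u = e ρ_c/ρ_m = 4.56 km × 2810/3280 = 3.907 km.
Net surface drop = e − u = 4.56 km − 3.907 km = e (ρ_m − ρ_c)/ρ_m = 0.653 km.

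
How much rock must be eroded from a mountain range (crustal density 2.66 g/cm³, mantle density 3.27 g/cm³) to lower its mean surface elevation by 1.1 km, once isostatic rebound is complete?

Net drop Δ = e − u = e − e ρ_c/ρ_m = e (ρ_m − ρ_c)/ρ_m.
e = Δ ρ_m/(ρ_m − ρ_c) = 1.1 km × 3.27/0.61 = 5.9 km.

5.9 km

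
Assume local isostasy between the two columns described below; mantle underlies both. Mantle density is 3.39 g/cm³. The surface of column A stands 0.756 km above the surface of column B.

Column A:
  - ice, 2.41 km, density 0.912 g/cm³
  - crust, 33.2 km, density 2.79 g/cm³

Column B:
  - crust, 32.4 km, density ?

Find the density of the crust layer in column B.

Take the compensation level at the base of the deeper column (depth z_c below the surface of column A) and equate Σ ρ_i t_i down to z_c; mantle fills any gap and the z_c terms cancel.
Column A: 2.41×0.912 + 33.2×2.79 + (z_c − 35.61)×3.39
Column B: 0.756×0 + 32.4×ρ + (z_c − 0.756 − 32.4)×3.39
The z_c×3.39 term appears on both sides and cancels. Collect the known terms of each column as K = Σ(ρt)_known − 3.39 × (depth of known layers): K_A = 94.82592 − 3.39×35.61 = −25.89198; K_B = 0 − 3.39×(0.756 + 32.4) = −112.39884.
Balance: K_A = K_B + 32.4×ρ, so ρ = (K_A − K_B)/32.4 = 86.5069/32.4 = 2.67 g/cm³.

2.67 g/cm³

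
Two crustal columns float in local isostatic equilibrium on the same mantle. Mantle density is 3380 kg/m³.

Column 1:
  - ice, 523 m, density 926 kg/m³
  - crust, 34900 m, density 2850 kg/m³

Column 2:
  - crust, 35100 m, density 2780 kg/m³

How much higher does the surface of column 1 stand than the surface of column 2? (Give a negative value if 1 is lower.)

For any compensation level in the mantle, the mantle terms cancel and isostasy reduces to e = (Σt_1 − Σt_2) − (Σ(ρt)_1 − Σ(ρt)_2) / ρ_m.
Σt_1 = 35423 m; Σt_2 = 35100 m; Σ(ρt)_1 = 99949298; Σ(ρt)_2 = 97578000 (in m·kg/m³).
e = (35423 − 35100) − (99949298 − 97578000) / 3380 = −379 m.

−379 m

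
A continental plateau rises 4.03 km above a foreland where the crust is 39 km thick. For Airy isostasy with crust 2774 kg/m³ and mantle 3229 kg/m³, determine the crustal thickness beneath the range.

Root depth r = h ρ_c / (ρ_m − ρ_c) = 4.03 km × 2774 / 455 = 24.57 km.
Total thickness = T + h + r = 39 km + 4.03 km + 24.57 km = 67.6 km.

67.6 km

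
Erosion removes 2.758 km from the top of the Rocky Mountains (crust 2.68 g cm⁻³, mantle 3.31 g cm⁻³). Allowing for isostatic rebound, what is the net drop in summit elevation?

Rebound u = e ρ_c/ρ_m = 2.758 km × 2.68/3.31 = 2.233 km.
Net surface drop = e − u = 2.758 km − 2.233 km = e (ρ_m − ρ_c)/ρ_m = 0.525 km.

0.525 km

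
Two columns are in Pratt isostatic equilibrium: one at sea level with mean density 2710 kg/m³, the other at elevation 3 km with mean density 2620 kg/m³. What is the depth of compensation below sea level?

ρ_ref D = ρ (D + h) → D (ρ_ref − ρ) = ρ h.
D = ρ h/(ρ_ref − ρ) = 2620 × 3 km/(2710 − 2620) = 87.3 km.

87.3 km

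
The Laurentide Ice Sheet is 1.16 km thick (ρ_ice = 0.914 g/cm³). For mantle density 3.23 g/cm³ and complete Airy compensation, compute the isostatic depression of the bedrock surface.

0.328 km

Balancing pressure at the compensation depth: the ice load ρ_ice t is balanced by mantle displaced below, ρ_m s.
s = t ρ_ice / ρ_m = 1.16 km × 0.914/3.23 = 0.328 km.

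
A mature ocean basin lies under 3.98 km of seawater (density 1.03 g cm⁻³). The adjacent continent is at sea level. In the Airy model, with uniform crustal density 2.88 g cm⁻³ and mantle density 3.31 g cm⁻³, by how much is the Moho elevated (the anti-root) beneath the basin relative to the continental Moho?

In Airy isostatic equilibrium: replacing crust with seawater at the top is compensated by replacing crust with mantle at the base: d (ρ_c − ρ_w) = a (ρ_m − ρ_c).
a = d (ρ_c − ρ_w)/(ρ_m − ρ_c) = 3.98 km × 1.85/0.43 = 17.1 km.

17.1 km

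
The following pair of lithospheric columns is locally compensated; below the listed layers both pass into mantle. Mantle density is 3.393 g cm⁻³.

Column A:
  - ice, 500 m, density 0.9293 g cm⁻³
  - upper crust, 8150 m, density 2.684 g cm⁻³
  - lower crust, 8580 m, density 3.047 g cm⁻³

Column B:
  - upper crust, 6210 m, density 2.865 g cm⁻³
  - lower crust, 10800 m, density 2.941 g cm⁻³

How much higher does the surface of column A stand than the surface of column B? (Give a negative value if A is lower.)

536 m

For any compensation level in the mantle, the mantle terms cancel and isostasy reduces to e = (Σt_A − Σt_B) − (Σ(ρt)_A − Σ(ρt)_B) / ρ_m.
Σt_A = 17230 m; Σt_B = 17010 m; Σ(ρt)_A = 48482.51; Σ(ρt)_B = 49554.45 (in m·g cm⁻³).
e = (17230 − 17010) − (48482.51 − 49554.45) / 3.393 = 536 m.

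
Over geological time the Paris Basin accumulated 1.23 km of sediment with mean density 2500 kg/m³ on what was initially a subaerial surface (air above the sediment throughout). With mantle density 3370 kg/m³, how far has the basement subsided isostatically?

Subaerial load: s = t ρ_sed / ρ_m = 1.23 km × 2500/3370 = 0.912 km.

0.912 km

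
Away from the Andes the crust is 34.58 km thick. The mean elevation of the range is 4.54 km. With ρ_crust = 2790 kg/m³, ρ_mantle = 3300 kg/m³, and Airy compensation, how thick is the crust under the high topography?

Root depth r = h ρ_c / (ρ_m − ρ_c) = 4.54 km × 2790 / 510 = 24.84 km.
Total thickness = T + h + r = 34.58 km + 4.54 km + 24.84 km = 64 km.

64 km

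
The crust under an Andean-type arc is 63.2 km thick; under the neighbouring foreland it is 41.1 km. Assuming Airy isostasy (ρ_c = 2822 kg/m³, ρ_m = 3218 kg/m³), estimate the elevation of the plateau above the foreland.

Excess crust Δ = 63.2 km − 41.1 km = 22.1 km, split between elevation h and root r with h + r = Δ.
Airy balance ρ_c h = (ρ_m − ρ_c) r gives r = h ρ_c/(ρ_m − ρ_c), so h (1 + ρ_c/(ρ_m − ρ_c)) = Δ, i.e. h = Δ (ρ_m − ρ_c)/ρ_m.
h = 22.1 km × 396/3218 = 2.72 km.

2.72 km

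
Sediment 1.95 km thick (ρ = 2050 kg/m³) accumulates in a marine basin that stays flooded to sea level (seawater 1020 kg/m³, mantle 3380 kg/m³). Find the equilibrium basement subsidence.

Submarine loading: the sediment displaces seawater, and the subsidence is in turn flooded, so s (ρ_m − ρ_w) = t (ρ_sed − ρ_w).
s = 1.95 km × (2050 − 1020) / (3380 − 1020) = 0.851 km.

0.851 km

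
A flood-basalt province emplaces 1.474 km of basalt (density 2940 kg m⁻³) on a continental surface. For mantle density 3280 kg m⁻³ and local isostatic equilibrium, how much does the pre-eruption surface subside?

Subaerial loading: s = t ρ_load / ρ_m.
s = 1.474 km × 2940/3280 = 1.32 km.

1.32 km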